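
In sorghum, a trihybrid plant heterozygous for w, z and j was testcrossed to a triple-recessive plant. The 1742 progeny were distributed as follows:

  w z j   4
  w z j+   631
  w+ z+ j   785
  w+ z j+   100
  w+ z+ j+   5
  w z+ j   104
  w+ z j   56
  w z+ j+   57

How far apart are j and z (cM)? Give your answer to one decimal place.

The two most frequent reciprocal classes, w+ z+ j and w z j+, are the parental types, so the F1 was w+ z+ j / w z j+.
The two rarest classes, w+ z+ j+ and w z j, are the double crossovers. Comparing them with the parentals, only the j allele has switched, so j is the middle locus and the order is z – j – w.
Crossovers in the z–j interval produce the single-crossover classes w+ z j and w z+ j+ (56 + 57 = 113) plus the double crossovers (9).
RF(z–j) = (113 + 9) / 1742 = 122/1742 = 0.0700 → 7.0 cM.

7.0 cM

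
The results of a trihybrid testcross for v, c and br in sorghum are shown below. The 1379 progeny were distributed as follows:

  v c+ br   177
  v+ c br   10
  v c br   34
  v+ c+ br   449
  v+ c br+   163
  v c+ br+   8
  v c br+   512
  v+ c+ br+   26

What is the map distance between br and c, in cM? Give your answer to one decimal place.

5.7 cM

The two most frequent reciprocal classes, v+ c+ br and v c br+, are the parental types, so the F1 was v+ c+ br / v c br+.
The two rarest classes, v+ c br and v c+ br+, are the double crossovers. Comparing them with the parentals, only the c allele has switched, so c is the middle locus and the order is v – c – br.
Crossovers in the c–br interval produce the single-crossover classes v+ c+ br+ and v c br (26 + 34 = 60) plus the double crossovers (18).
RF(c–br) = (60 + 18) / 1379 = 78/1379 = 0.0566 → 5.7 cM.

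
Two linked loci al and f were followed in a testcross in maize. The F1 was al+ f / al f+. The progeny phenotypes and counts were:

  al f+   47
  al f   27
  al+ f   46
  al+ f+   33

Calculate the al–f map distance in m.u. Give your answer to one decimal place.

39.2 m.u.

The recombinant classes are al+ f+ and al f: 33 + 27 = 60.
Recombination frequency = 60/153 = 0.3922 ≈ 39.2%, i.e. 39.2 m.u.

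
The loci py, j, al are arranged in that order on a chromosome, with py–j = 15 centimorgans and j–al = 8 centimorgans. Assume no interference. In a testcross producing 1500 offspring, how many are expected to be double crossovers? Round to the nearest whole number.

18

Map distances give recombination frequencies of 0.150 and 0.080 for the two intervals.
With no interference, expected double-crossover frequency = 0.150 × 0.080 = 0.01200.
Expected number = 0.01200 × 1500 = 18.00 ≈ 18.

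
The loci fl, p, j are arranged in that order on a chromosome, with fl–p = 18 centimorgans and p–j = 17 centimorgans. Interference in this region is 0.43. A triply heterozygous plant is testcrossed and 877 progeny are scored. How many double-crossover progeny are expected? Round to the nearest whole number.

Map distances give recombination frequencies of 0.180 and 0.170 for the two intervals.
With interference 0.43 (so coincidence = 0.57), expected double-crossover frequency = 0.180 × 0.170 × 0.57 = 0.01744.
Expected number = 0.01744 × 877 = 15.30 ≈ 15.

15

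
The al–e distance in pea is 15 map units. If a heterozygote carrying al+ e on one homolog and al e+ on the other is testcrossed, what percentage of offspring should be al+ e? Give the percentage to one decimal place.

42.5%

A map distance of 15 map units corresponds to a recombination frequency of 0.150.
The F1 is al+ e / al e+, so al+ e is a parental gamete class with expected frequency (1 − r)/2 = 0.850/2 = 0.4250.
That is 0.4250 = 42.5% of the progeny.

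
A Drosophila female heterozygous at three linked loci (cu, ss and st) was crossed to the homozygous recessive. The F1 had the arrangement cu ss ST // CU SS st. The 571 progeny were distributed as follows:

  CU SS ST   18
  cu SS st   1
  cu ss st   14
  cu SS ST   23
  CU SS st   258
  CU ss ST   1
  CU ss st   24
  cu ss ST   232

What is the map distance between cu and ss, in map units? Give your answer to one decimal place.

The two rarest classes, CU ss ST and cu SS st, are the double crossovers. Comparing them with the parentals, only the cu allele has switched, so cu is the middle locus and the order is ss – cu – st.
Crossovers in the ss–cu interval produce the single-crossover classes cu SS ST and CU ss st (23 + 24 = 47) plus the double crossovers (2).
RF(ss–cu) = (47 + 2) / 571 = 49/571 = 0.0858 → 8.6 map units.

8.6 map units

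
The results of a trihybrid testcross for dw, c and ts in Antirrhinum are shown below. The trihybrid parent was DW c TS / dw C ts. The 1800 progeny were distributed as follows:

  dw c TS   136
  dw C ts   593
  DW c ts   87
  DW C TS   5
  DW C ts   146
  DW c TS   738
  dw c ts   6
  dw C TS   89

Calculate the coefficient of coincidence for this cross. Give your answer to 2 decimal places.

0.36

The two rarest classes, DW C TS and dw c ts, are the double crossovers. Comparing them with the parentals, only the c allele has switched, so c is the middle locus and the order is dw – c – ts.
dw–c: (282 + 11)/1800 = 0.1628; c–ts: (176 + 11)/1800 = 0.1039.
Expected DCO frequency = 0.1628 × 0.1039 ≈ 0.01691; observed = 11/1800 ≈ 0.00611.
Coefficient of coincidence = 0.00611/0.01691 ≈ 0.36.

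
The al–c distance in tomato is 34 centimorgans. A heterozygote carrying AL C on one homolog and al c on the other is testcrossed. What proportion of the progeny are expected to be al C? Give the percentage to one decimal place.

17.0%

A map distance of 34 centimorgans corresponds to a recombination frequency of 0.340.
The F1 is AL C / al c, so al C is a recombinant gamete class with expected frequency r/2 = 0.340/2 = 0.1700.
That is 0.1700 = 17.0% of the progeny.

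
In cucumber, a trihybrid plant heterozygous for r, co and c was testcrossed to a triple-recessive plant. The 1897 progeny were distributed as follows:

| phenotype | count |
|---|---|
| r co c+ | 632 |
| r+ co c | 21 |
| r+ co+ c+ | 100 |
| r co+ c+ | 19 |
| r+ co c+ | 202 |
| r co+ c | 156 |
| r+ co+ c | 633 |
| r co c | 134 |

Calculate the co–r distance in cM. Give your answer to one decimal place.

The two most frequent reciprocal classes, r+ co+ c and r co c+, are the parental types, so the F1 was r+ co+ c / r co c+.
The two rarest classes, r+ co c and r co+ c+, are the double crossovers. Comparing them with the parentals, only the co allele has switched, so co is the middle locus and the order is r – co – c.
Crossovers in the r–co interval produce the single-crossover classes r co+ c and r+ co c+ (156 + 202 = 358) plus the double crossovers (40).
RF(r–co) = (358 + 40) / 1897 = 398/1897 = 0.2098 → 21.0 cM.

21.0 cM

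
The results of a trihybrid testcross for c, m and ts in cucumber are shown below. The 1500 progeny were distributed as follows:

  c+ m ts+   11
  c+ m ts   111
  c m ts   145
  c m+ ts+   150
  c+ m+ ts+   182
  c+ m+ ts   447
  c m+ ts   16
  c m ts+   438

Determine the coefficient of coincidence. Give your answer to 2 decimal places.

0.40

The two most frequent reciprocal classes, c m ts+ and c+ m+ ts, are the parental types, so the F1 was c m ts+ / c+ m+ ts.
The two rarest classes, c+ m ts+ and c m+ ts, are the double crossovers. Comparing them with the parentals, only the c allele has switched, so c is the middle locus and the order is ts – c – m.
ts–c: (327 + 27)/1500 = 0.2360; c–m: (261 + 27)/1500 = 0.1920.
Expected DCO frequency = 0.2360 × 0.1920 ≈ 0.04531; observed = 27/1500 ≈ 0.01800.
Coefficient of coincidence = 0.01800/0.04531 ≈ 0.40.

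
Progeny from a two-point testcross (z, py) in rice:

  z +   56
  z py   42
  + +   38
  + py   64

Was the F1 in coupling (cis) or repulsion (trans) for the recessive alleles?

trans

The two most frequent classes are + py (64) and z + (56); these are the parental (non-recombinant) types.
So the F1 carried + py on one chromosome and z + on the other — the recessive alleles are on opposite chromosomes (trans / repulsion).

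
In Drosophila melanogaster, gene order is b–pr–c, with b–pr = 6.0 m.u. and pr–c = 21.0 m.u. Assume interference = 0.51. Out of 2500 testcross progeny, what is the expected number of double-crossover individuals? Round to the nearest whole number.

15

Map distances give recombination frequencies of 0.060 and 0.210 for the two intervals.
With interference 0.51 (so coincidence = 0.49), expected double-crossover frequency = 0.060 × 0.210 × 0.49 = 0.00617.
Expected number = 0.00617 × 2500 = 15.43 ≈ 15.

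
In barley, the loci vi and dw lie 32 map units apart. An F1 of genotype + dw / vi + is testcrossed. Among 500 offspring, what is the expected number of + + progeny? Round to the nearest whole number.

80

A map distance of 32 map units corresponds to a recombination frequency of 0.320.
The F1 is + dw / vi +, so + + is a recombinant gamete class with expected frequency r/2 = 0.320/2 = 0.1600.
Expected number = 0.1600 × 500 = 80.00 ≈ 80.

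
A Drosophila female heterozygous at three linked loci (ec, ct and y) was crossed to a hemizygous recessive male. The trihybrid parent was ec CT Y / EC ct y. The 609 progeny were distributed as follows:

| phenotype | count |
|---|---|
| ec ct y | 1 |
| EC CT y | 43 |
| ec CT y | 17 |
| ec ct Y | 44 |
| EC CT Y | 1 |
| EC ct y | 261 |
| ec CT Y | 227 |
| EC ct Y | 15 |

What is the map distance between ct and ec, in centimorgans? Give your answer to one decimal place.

14.6 centimorgans

The two rarest classes, EC CT Y and ec ct y, are the double crossovers. Comparing them with the parentals, only the ec allele has switched, so ec is the middle locus and the order is y – ec – ct.
Crossovers in the ec–ct interval produce the single-crossover classes ec ct Y and EC CT y (44 + 43 = 87) plus the double crossovers (2).
RF(ec–ct) = (87 + 2) / 609 = 89/609 = 0.1461 → 14.6 centimorgans.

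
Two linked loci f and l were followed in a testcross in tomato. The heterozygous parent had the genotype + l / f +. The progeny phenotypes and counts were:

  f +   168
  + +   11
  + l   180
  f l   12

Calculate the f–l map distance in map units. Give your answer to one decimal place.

6.2 map units

The recombinant classes are + + and f l: 11 + 12 = 23.
Recombination frequency = 23/371 = 0.0620 ≈ 6.2%, i.e. 6.2 map units.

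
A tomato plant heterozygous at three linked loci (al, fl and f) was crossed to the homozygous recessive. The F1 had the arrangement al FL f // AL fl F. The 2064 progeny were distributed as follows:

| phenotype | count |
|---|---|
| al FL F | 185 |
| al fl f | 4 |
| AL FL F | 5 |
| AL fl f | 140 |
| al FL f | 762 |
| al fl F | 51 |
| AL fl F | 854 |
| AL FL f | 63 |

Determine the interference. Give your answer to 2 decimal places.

0.55

The two rarest classes, al fl f and AL FL F, are the double crossovers. Comparing them with the parentals, only the fl allele has switched, so fl is the middle locus and the order is al – fl – f.
al–fl: (114 + 9)/2064 = 0.0596; fl–f: (325 + 9)/2064 = 0.1618.
Expected DCO frequency = 0.0596 × 0.1618 ≈ 0.00964; observed = 9/2064 ≈ 0.00436.
Coefficient of coincidence = 0.00436/0.00964 ≈ 0.45; interference = 1 − 0.45 = 0.55.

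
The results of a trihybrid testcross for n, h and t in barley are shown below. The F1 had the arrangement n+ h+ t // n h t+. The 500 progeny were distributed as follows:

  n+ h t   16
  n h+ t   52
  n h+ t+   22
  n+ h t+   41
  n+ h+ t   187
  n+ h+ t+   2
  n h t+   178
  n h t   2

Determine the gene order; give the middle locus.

t

The two rarest classes, n+ h+ t+ and n h t, are the double crossovers. Comparing them with the parentals, only the t allele has switched, so t is the middle locus and the order is h – t – n.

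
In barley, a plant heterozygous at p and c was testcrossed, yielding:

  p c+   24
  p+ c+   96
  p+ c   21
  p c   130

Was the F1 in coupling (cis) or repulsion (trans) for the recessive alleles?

cis

The two most frequent classes are p+ c+ (96) and p c (130); these are the parental (non-recombinant) types.
So the F1 carried p+ c+ on one chromosome and p c on the other — the recessive alleles are on the same chromosome (cis / coupling).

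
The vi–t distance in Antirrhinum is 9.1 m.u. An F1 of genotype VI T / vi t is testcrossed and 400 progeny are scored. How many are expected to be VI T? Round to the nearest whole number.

182

A map distance of 9.1 m.u. corresponds to a recombination frequency of 0.091.
The F1 is VI T / vi t, so VI T is a parental gamete class with expected frequency (1 − r)/2 = 0.909/2 = 0.4545.
Expected number = 0.4545 × 400 = 181.80 ≈ 182.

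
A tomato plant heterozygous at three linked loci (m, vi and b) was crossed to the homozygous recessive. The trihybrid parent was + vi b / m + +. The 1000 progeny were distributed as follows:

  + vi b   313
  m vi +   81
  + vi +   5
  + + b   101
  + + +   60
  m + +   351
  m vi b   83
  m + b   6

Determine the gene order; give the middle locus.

b

The two rarest classes, + vi + and m + b, are the double crossovers. Comparing them with the parentals, only the b allele has switched, so b is the middle locus and the order is vi – b – m.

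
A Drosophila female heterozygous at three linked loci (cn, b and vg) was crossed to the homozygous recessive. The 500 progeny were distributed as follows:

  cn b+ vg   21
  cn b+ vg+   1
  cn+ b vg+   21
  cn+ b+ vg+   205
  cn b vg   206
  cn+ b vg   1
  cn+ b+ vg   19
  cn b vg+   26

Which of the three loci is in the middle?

The two most frequent reciprocal classes, cn b vg and cn+ b+ vg+, are the parental types, so the F1 was cn b vg / cn+ b+ vg+.
The two rarest classes, cn+ b vg and cn b+ vg+, are the double crossovers. Comparing them with the parentals, only the cn allele has switched, so cn is the middle locus and the order is vg – cn – b.

cn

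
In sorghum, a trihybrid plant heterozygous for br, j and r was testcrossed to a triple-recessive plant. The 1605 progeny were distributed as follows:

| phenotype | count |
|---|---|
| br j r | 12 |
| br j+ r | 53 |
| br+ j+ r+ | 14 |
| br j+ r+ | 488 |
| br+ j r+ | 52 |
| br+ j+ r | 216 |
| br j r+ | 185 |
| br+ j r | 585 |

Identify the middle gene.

br

The two most frequent reciprocal classes, br+ j r and br j+ r+, are the parental types, so the F1 was br+ j r / br j+ r+.
The two rarest classes, br j r and br+ j+ r+, are the double crossovers. Comparing them with the parentals, only the br allele has switched, so br is the middle locus and the order is r – br – j.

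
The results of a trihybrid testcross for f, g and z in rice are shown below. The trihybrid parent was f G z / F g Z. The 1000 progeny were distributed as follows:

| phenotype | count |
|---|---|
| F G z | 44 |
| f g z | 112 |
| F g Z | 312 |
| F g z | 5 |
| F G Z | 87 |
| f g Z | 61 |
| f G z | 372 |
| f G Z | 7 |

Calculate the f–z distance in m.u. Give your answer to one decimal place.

11.7 m.u.

The two rarest classes, f G Z and F g z, are the double crossovers. Comparing them with the parentals, only the z allele has switched, so z is the middle locus and the order is g – z – f.
Crossovers in the z–f interval produce the single-crossover classes F G z and f g Z (44 + 61 = 105) plus the double crossovers (12).
RF(z–f) = (105 + 12) / 1000 = 117/1000 = 0.1170 → 11.7 m.u.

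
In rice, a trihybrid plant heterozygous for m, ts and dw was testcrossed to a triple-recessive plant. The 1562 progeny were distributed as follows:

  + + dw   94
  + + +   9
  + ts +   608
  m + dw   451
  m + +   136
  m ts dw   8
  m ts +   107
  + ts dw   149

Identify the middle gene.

ts

The two most frequent reciprocal classes, m + dw and + ts +, are the parental types, so the F1 was m + dw / + ts +.
The two rarest classes, m ts dw and + + +, are the double crossovers. Comparing them with the parentals, only the ts allele has switched, so ts is the middle locus and the order is m – ts – dw.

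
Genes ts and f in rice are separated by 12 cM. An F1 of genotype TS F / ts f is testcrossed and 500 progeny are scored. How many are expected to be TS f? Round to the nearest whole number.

A map distance of 12 cM corresponds to a recombination frequency of 0.120.
The F1 is TS F / ts f, so TS f is a recombinant gamete class with expected frequency r/2 = 0.120/2 = 0.0600.
Expected number = 0.0600 × 500 = 30.00 ≈ 30.

30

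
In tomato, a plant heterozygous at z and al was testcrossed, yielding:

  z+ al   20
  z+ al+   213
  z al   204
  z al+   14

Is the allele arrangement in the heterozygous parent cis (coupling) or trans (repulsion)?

cis

The two most frequent classes are z+ al+ (213) and z al (204); these are the parental (non-recombinant) types.
So the F1 carried z+ al+ on one chromosome and z al on the other — the recessive alleles are on the same chromosome (cis / coupling).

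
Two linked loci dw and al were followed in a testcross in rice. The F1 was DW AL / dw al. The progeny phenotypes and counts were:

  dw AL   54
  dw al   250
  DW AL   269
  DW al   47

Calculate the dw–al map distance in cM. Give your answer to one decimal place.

The recombinant classes are DW al and dw AL: 47 + 54 = 101.
Recombination frequency = 101/620 = 0.1629 ≈ 16.3%, i.e. 16.3 cM.

16.3 cM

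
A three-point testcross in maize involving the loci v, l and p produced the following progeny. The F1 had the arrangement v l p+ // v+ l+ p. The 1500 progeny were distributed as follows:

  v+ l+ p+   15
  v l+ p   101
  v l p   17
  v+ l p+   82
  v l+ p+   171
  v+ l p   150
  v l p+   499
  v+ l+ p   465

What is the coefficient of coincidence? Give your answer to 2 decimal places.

0.63

The two rarest classes, v l p and v+ l+ p+, are the double crossovers. Comparing them with the parentals, only the p allele has switched, so p is the middle locus and the order is v – p – l.
v–p: (183 + 32)/1500 = 0.1433; p–l: (321 + 32)/1500 = 0.2353.
Expected DCO frequency = 0.1433 × 0.2353 ≈ 0.03372; observed = 32/1500 ≈ 0.02133.
Coefficient of coincidence = 0.02133/0.03372 ≈ 0.63.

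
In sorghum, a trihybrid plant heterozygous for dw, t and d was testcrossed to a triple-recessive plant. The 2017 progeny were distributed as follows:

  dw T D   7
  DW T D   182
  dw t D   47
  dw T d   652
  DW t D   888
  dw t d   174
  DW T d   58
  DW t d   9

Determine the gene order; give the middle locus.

The two most frequent reciprocal classes, DW t D and dw T d, are the parental types, so the F1 was DW t D / dw T d.
The two rarest classes, DW t d and dw T D, are the double crossovers. Comparing them with the parentals, only the d allele has switched, so d is the middle locus and the order is t – d – dw.

d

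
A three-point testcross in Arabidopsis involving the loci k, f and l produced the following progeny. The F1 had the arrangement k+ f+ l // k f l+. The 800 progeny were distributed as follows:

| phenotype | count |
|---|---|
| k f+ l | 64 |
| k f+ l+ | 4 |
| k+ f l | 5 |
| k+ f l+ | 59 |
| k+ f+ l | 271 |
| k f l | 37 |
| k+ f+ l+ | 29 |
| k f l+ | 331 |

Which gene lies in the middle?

f

The two rarest classes, k+ f l and k f+ l+, are the double crossovers. Comparing them with the parentals, only the f allele has switched, so f is the middle locus and the order is k – f – l.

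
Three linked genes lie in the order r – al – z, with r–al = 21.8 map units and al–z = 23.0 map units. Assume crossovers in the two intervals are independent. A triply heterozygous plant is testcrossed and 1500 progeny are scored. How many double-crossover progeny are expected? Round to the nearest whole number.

75

Map distances give recombination frequencies of 0.218 and 0.230 for the two intervals.
With no interference, expected double-crossover frequency = 0.218 × 0.230 = 0.05014.
Expected number = 0.05014 × 1500 = 75.21 ≈ 75.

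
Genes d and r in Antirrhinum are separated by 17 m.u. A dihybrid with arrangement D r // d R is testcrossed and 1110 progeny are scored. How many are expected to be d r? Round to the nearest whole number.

94

A map distance of 17 m.u. corresponds to a recombination frequency of 0.170.
The F1 is D r / d R, so d r is a recombinant gamete class with expected frequency r/2 = 0.170/2 = 0.0850.
Expected number = 0.0850 × 1110 = 94.35 ≈ 94.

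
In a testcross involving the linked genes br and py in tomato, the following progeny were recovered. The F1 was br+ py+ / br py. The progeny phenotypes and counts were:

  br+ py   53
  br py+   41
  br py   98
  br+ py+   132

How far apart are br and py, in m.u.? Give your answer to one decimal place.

The recombinant classes are br+ py and br py+: 53 + 41 = 94.
Recombination frequency = 94/324 = 0.2901 ≈ 29.0%, i.e. 29.0 m.u.

29.0 m.u.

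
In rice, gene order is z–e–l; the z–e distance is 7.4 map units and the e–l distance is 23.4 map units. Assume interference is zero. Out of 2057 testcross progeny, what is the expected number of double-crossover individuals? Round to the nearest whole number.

Map distances give recombination frequencies of 0.074 and 0.234 for the two intervals.
With no interference, expected double-crossover frequency = 0.074 × 0.234 = 0.01732.
Expected number = 0.01732 × 2057 = 35.62 ≈ 36.

36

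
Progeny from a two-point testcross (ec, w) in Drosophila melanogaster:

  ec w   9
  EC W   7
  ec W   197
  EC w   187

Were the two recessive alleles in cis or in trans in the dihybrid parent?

The two most frequent classes are EC w (187) and ec W (197); these are the parental (non-recombinant) types.
So the F1 carried EC w on one chromosome and ec W on the other — the recessive alleles are on opposite chromosomes (trans / repulsion).

trans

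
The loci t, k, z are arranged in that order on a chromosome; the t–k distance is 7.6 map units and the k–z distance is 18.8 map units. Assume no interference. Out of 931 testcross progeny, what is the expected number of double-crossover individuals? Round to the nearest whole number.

Map distances give recombination frequencies of 0.076 and 0.188 for the two intervals.
With no interference, expected double-crossover frequency = 0.076 × 0.188 = 0.01429.
Expected number = 0.01429 × 931 = 13.30 ≈ 13.

13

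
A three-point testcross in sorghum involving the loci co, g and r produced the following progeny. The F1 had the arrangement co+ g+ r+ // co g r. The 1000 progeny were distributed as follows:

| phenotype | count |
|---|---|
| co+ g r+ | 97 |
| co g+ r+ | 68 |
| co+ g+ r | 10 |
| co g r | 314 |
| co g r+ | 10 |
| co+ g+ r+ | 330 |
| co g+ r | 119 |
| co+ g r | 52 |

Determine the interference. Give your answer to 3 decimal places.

The two rarest classes, co+ g+ r and co g r+, are the double crossovers. Comparing them with the parentals, only the r allele has switched, so r is the middle locus and the order is g – r – co.
g–r: (216 + 20)/1000 = 0.2360; r–co: (120 + 20)/1000 = 0.1400.
Expected DCO frequency = 0.2360 × 0.1400 ≈ 0.03304; observed = 20/1000 ≈ 0.02000.
Coefficient of coincidence = 0.02000/0.03304 ≈ 0.605; interference = 1 − 0.605 = 0.395.

0.395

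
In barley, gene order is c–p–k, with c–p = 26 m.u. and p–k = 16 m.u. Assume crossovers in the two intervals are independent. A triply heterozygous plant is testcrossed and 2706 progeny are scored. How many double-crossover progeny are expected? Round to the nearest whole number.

113

Map distances give recombination frequencies of 0.260 and 0.160 for the two intervals.
With no interference, expected double-crossover frequency = 0.260 × 0.160 = 0.04160.
Expected number = 0.04160 × 2706 = 112.57 ≈ 113.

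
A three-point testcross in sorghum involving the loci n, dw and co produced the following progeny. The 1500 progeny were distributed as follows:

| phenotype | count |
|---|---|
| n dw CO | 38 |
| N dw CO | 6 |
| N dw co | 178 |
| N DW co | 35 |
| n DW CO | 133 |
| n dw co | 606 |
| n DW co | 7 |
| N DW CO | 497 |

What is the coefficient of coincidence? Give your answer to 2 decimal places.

The two most frequent reciprocal classes, n dw co and N DW CO, are the parental types, so the F1 was n dw co / N DW CO.
The two rarest classes, n DW co and N dw CO, are the double crossovers. Comparing them with the parentals, only the dw allele has switched, so dw is the middle locus and the order is co – dw – n.
co–dw: (73 + 13)/1500 = 0.0573; dw–n: (311 + 13)/1500 = 0.2160.
Expected DCO frequency = 0.0573 × 0.2160 ≈ 0.01238; observed = 13/1500 ≈ 0.00867.
Coefficient of coincidence = 0.00867/0.01238 ≈ 0.70.

0.70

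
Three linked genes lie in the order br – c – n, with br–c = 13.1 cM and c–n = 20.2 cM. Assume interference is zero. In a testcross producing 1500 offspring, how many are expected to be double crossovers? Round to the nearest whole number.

40

Map distances give recombination frequencies of 0.131 and 0.202 for the two intervals.
With no interference, expected double-crossover frequency = 0.131 × 0.202 = 0.02646.
Expected number = 0.02646 × 1500 = 39.69 ≈ 40.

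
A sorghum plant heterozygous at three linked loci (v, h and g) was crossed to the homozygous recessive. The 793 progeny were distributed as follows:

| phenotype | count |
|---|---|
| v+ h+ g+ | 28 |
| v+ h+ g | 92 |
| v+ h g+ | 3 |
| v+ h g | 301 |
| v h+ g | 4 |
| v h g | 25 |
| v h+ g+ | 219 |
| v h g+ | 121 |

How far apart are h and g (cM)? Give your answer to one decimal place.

27.7 cM

The two most frequent reciprocal classes, v h+ g+ and v+ h g, are the parental types, so the F1 was v h+ g+ / v+ h g.
The two rarest classes, v h+ g and v+ h g+, are the double crossovers. Comparing them with the parentals, only the g allele has switched, so g is the middle locus and the order is h – g – v.
Crossovers in the h–g interval produce the single-crossover classes v h g+ and v+ h+ g (121 + 92 = 213) plus the double crossovers (7).
RF(h–g) = (213 + 7) / 793 = 220/793 = 0.2774 → 27.7 cM.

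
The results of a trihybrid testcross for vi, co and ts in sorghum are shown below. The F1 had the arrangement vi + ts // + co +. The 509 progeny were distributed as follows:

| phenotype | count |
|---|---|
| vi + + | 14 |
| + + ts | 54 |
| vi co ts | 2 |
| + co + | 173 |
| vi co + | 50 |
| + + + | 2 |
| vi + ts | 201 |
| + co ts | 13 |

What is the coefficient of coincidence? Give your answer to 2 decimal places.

0.61

The two rarest classes, vi co ts and + + +, are the double crossovers. Comparing them with the parentals, only the co allele has switched, so co is the middle locus and the order is vi – co – ts.
vi–co: (104 + 4)/509 = 0.2122; co–ts: (27 + 4)/509 = 0.0609.
Expected DCO frequency = 0.2122 × 0.0609 ≈ 0.01292; observed = 4/509 ≈ 0.00786.
Coefficient of coincidence = 0.00786/0.01292 ≈ 0.61.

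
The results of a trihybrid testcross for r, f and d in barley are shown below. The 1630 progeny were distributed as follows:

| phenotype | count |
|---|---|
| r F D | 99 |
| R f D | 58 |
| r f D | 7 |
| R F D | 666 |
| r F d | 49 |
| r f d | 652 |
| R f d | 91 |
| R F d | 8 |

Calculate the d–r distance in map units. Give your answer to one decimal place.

12.6 map units

The two most frequent reciprocal classes, R F D and r f d, are the parental types, so the F1 was R F D / r f d.
The two rarest classes, R F d and r f D, are the double crossovers. Comparing them with the parentals, only the d allele has switched, so d is the middle locus and the order is f – d – r.
Crossovers in the d–r interval produce the single-crossover classes r F D and R f d (99 + 91 = 190) plus the double crossovers (15).
RF(d–r) = (190 + 15) / 1630 = 205/1630 = 0.1258 → 12.6 map units.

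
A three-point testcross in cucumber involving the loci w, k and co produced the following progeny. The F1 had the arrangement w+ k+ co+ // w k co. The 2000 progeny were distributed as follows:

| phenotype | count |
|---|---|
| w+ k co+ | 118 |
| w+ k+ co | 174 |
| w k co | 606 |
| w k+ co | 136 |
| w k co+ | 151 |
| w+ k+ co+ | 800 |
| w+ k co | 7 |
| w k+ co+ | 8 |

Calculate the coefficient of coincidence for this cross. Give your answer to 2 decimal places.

The two rarest classes, w k+ co+ and w+ k co, are the double crossovers. Comparing them with the parentals, only the w allele has switched, so w is the middle locus and the order is co – w – k.
co–w: (325 + 15)/2000 = 0.1700; w–k: (254 + 15)/2000 = 0.1345.
Expected DCO frequency = 0.1700 × 0.1345 ≈ 0.02287; observed = 15/2000 ≈ 0.00750.
Coefficient of coincidence = 0.00750/0.02287 ≈ 0.33.

0.33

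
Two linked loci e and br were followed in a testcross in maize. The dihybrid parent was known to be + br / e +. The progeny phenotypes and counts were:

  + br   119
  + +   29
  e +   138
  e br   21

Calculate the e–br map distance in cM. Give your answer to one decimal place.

16.3 cM

The recombinant classes are + + and e br: 29 + 21 = 50.
Recombination frequency = 50/307 = 0.1629 ≈ 16.3%, i.e. 16.3 cM.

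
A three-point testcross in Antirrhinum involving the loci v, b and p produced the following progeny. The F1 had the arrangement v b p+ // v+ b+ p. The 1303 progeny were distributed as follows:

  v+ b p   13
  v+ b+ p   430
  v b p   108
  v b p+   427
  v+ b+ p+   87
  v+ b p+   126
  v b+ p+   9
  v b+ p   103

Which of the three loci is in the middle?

b

The two rarest classes, v b+ p+ and v+ b p, are the double crossovers. Comparing them with the parentals, only the b allele has switched, so b is the middle locus and the order is v – b – p.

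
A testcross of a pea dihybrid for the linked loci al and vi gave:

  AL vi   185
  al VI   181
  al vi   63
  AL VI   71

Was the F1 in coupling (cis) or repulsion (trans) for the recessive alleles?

The two most frequent classes are AL vi (185) and al VI (181); these are the parental (non-recombinant) types.
So the F1 carried AL vi on one chromosome and al VI on the other — the recessive alleles are on opposite chromosomes (trans / repulsion).

trans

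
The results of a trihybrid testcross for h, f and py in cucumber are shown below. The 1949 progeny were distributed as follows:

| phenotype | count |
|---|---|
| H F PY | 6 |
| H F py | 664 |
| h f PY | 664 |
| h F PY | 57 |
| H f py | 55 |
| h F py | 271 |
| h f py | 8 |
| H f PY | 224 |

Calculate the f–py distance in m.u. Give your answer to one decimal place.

6.5 m.u.

The two most frequent reciprocal classes, H F py and h f PY, are the parental types, so the F1 was H F py / h f PY.
The two rarest classes, H F PY and h f py, are the double crossovers. Comparing them with the parentals, only the py allele has switched, so py is the middle locus and the order is f – py – h.
Crossovers in the f–py interval produce the single-crossover classes H f py and h F PY (55 + 57 = 112) plus the double crossovers (14).
RF(f–py) = (112 + 14) / 1949 = 126/1949 = 0.0646 → 6.5 m.u.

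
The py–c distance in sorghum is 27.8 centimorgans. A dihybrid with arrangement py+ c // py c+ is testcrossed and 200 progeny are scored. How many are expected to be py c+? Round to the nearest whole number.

A map distance of 27.8 centimorgans corresponds to a recombination frequency of 0.278.
The F1 is py+ c / py c+, so py c+ is a parental gamete class with expected frequency (1 − r)/2 = 0.722/2 = 0.3610.
Expected number = 0.3610 × 200 = 72.20 ≈ 72.

72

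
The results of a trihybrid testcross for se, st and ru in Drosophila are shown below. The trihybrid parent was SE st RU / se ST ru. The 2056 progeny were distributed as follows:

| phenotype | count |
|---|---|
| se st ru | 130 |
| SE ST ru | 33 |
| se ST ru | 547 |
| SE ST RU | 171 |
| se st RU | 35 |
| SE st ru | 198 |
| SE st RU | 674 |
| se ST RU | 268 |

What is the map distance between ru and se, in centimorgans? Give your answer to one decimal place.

The two rarest classes, se st RU and SE ST ru, are the double crossovers. Comparing them with the parentals, only the se allele has switched, so se is the middle locus and the order is st – se – ru.
Crossovers in the se–ru interval produce the single-crossover classes SE st ru and se ST RU (198 + 268 = 466) plus the double crossovers (68).
RF(se–ru) = (466 + 68) / 2056 = 534/2056 = 0.2597 → 26.0 centimorgans.

26.0 centimorgans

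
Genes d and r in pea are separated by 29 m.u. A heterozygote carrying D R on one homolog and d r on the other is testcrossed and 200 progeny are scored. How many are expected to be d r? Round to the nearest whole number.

A map distance of 29 m.u. corresponds to a recombination frequency of 0.290.
The F1 is D R / d r, so d r is a parental gamete class with expected frequency (1 − r)/2 = 0.710/2 = 0.3550.
Expected number = 0.3550 × 200 = 71.00 ≈ 71.

71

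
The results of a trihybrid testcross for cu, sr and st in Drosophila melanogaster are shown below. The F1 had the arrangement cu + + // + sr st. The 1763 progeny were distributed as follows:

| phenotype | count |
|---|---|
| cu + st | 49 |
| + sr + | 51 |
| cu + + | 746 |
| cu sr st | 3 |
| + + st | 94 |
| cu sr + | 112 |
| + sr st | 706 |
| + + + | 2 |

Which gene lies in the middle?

The two rarest classes, + + + and cu sr st, are the double crossovers. Comparing them with the parentals, only the cu allele has switched, so cu is the middle locus and the order is st – cu – sr.

cu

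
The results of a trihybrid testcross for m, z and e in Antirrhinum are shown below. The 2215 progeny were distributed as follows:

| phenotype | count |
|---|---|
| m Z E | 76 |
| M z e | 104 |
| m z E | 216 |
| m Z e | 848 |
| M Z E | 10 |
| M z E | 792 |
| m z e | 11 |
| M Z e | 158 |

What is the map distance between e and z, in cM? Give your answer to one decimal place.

The two most frequent reciprocal classes, M z E and m Z e, are the parental types, so the F1 was M z E / m Z e.
The two rarest classes, M Z E and m z e, are the double crossovers. Comparing them with the parentals, only the z allele has switched, so z is the middle locus and the order is e – z – m.
Crossovers in the e–z interval produce the single-crossover classes M z e and m Z E (104 + 76 = 180) plus the double crossovers (21).
RF(e–z) = (180 + 21) / 2215 = 201/2215 = 0.0907 → 9.1 cM.

9.1 cM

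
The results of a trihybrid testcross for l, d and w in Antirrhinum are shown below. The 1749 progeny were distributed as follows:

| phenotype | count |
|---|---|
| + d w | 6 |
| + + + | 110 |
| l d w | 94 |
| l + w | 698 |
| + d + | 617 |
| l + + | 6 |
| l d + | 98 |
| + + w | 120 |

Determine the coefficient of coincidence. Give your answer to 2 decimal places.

0.42

The two most frequent reciprocal classes, + d + and l + w, are the parental types, so the F1 was + d + / l + w.
The two rarest classes, + d w and l + +, are the double crossovers. Comparing them with the parentals, only the w allele has switched, so w is the middle locus and the order is l – w – d.
l–w: (218 + 12)/1749 = 0.1315; w–d: (204 + 12)/1749 = 0.1235.
Expected DCO frequency = 0.1315 × 0.1235 ≈ 0.01624; observed = 12/1749 ≈ 0.00686.
Coefficient of coincidence = 0.00686/0.01624 ≈ 0.42.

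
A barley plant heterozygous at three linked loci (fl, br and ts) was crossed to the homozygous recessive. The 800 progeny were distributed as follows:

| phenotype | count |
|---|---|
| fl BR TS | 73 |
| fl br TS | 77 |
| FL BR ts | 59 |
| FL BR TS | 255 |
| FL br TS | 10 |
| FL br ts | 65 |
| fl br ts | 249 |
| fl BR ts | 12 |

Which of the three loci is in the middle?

The two most frequent reciprocal classes, fl br ts and FL BR TS, are the parental types, so the F1 was fl br ts / FL BR TS.
The two rarest classes, fl BR ts and FL br TS, are the double crossovers. Comparing them with the parentals, only the br allele has switched, so br is the middle locus and the order is fl – br – ts.

br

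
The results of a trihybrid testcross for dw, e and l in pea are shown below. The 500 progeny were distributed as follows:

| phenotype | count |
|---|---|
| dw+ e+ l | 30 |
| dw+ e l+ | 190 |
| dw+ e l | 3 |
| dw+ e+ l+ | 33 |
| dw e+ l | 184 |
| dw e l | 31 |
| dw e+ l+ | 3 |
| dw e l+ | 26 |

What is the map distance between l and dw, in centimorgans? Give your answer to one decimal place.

12.4 centimorgans

The two most frequent reciprocal classes, dw e+ l and dw+ e l+, are the parental types, so the F1 was dw e+ l / dw+ e l+.
The two rarest classes, dw e+ l+ and dw+ e l, are the double crossovers. Comparing them with the parentals, only the l allele has switched, so l is the middle locus and the order is dw – l – e.
Crossovers in the dw–l interval produce the single-crossover classes dw+ e+ l and dw e l+ (30 + 26 = 56) plus the double crossovers (6).
RF(dw–l) = (56 + 6) / 500 = 62/500 = 0.1240 → 12.4 centimorgans.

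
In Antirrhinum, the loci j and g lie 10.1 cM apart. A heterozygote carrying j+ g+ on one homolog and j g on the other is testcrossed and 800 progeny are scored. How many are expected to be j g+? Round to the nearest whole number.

A map distance of 10.1 cM corresponds to a recombination frequency of 0.101.
The F1 is j+ g+ / j g, so j g+ is a recombinant gamete class with expected frequency r/2 = 0.101/2 = 0.0505.
Expected number = 0.0505 × 800 = 40.40 ≈ 40.

40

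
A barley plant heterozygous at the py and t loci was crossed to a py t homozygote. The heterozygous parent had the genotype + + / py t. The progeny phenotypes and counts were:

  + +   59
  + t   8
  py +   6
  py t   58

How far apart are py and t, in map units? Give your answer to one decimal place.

The recombinant classes are + t and py +: 8 + 6 = 14.
Recombination frequency = 14/131 = 0.1069 ≈ 10.7%, i.e. 10.7 map units.

10.7 map units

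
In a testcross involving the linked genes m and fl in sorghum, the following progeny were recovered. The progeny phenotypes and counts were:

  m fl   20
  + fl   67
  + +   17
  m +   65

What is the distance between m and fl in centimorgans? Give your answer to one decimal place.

21.9 centimorgans

The two most frequent classes, + fl (67) and m + (65), are the parental types, so the F1 was + fl / m +.
The recombinant classes are + + and m fl: 17 + 20 = 37.
Recombination frequency = 37/169 = 0.2189 ≈ 21.9%, i.e. 21.9 centimorgans.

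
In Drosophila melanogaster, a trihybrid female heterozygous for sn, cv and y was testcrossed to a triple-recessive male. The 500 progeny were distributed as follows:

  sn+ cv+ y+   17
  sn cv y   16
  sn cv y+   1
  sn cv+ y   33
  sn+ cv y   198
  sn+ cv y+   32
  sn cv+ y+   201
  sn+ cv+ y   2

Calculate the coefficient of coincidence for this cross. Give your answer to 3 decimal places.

The two most frequent reciprocal classes, sn cv+ y+ and sn+ cv y, are the parental types, so the F1 was sn cv+ y+ / sn+ cv y.
The two rarest classes, sn cv y+ and sn+ cv+ y, are the double crossovers. Comparing them with the parentals, only the cv allele has switched, so cv is the middle locus and the order is sn – cv – y.
sn–cv: (33 + 3)/500 = 0.0720; cv–y: (65 + 3)/500 = 0.1360.
Expected DCO frequency = 0.0720 × 0.1360 ≈ 0.00979; observed = 3/500 ≈ 0.00600.
Coefficient of coincidence = 0.00600/0.00979 ≈ 0.613.

0.613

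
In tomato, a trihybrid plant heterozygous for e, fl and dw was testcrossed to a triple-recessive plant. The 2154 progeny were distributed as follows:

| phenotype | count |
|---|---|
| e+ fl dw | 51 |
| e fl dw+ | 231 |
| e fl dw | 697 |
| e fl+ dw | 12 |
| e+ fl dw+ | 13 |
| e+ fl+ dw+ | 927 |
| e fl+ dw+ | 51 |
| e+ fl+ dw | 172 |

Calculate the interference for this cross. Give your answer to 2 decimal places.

0.01

The two most frequent reciprocal classes, e+ fl+ dw+ and e fl dw, are the parental types, so the F1 was e+ fl+ dw+ / e fl dw.
The two rarest classes, e+ fl dw+ and e fl+ dw, are the double crossovers. Comparing them with the parentals, only the fl allele has switched, so fl is the middle locus and the order is dw – fl – e.
dw–fl: (403 + 25)/2154 = 0.1987; fl–e: (102 + 25)/2154 = 0.0590.
Expected DCO frequency = 0.1987 × 0.0590 ≈ 0.01172; observed = 25/2154 ≈ 0.01161.
Coefficient of coincidence = 0.01161/0.01172 ≈ 0.99; interference = 1 − 0.99 = 0.01.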